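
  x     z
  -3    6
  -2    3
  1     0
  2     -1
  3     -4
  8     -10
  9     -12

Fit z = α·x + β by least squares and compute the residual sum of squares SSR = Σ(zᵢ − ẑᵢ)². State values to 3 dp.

AᵀA·[α, β]ᵀ = Aᵀz reads: 172·α + 18·β = -226;  18·α + 7·β = -18.
(Σx·x = 172, Σx = 18, Σ1 = 7, Σx·z = -226, Σz = -18.)
Eliminating β: 7·(row 1) − 18·(row 2) gives 880·α = 7·(-226) − 18·(-18) = -1258, so α = -629/440.
Then β = ((-18) − 18·(-629/440))/7 = 243/220.
Residuals: 267/440, -53/55, 13/40, 83/110, -359/440, 73/220, -21/88; SSR = 617/220.

SSR = 2.805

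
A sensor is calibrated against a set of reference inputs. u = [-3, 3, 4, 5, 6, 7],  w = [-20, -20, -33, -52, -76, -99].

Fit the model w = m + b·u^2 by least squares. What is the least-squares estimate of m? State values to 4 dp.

m = -1.8692

With design matrix M, MᵀM = [[6, 144]; [144, 4740]] and Mᵀw = [-300, -9775]ᵀ.
det = 6·4740 − 144² = 7704.
m = ((-300)·4740 − 144·(-9775))/7704 = -200/107; b = (6·(-9775) − 144·(-300))/7704 = -2575/1284.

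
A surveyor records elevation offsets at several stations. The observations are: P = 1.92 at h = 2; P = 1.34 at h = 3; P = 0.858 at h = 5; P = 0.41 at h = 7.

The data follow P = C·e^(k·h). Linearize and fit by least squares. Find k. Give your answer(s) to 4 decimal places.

Taking logs, ln P = k·h + ln C, so regress ln P on h.
Sums: Σh = 17.0000, Σ(h)² = 87.0000, Σln P = -0.0998, Σh·ln P = -4.8243.
Normal system: [[87.0000, 17.0000]; [17.0000, 4]]·[k, ln C]ᵀ = [-4.8243, -0.0998]ᵀ.
Δ = 87.0000·4 − (17.0000)² = 59.0000; k = (-4.8243·4 − 17.0000·-0.0998)/59.0000 = -0.29833, ln C = (87.0000·-0.0998 − 17.0000·-4.8243)/59.0000 = 1.24295.

k = -0.2983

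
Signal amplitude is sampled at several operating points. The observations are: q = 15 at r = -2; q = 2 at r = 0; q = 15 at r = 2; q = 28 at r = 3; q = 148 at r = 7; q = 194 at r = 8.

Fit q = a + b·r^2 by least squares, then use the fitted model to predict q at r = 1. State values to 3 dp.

q̂ = 5.272

Entries of AᵀA: Σ1 = 6, Σr^2 = 130, Σr^2·r^2 = 6610.
Moment sums: Σq = 402, Σr^2·q = 20040.
AᵀA·[a, b]ᵀ = Aᵀq becomes [[6, 130]; [130, 6610]]·[a, b]ᵀ = [402, 20040]ᵀ.
Δ = 6·6610 − 130² = 22760.
a = (402·6610 − 130·20040)/22760 = 2601/1138; b = (6·20040 − 130·402)/22760 = 3399/1138.
At r = 1: q̂ = (2601/1138)·(1) + (3399/1138)·(1) = 3000/569.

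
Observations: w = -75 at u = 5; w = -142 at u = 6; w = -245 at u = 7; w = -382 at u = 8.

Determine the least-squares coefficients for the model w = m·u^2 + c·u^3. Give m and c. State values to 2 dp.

m = 2.01, c = -1.00

MᵀM·[m, c]ᵀ = Mᵀw reads: 8418·m + 60476·c = -43440;  60476·m + 442074·c = -319666.
Eliminating c: 442074·(row 1) − 60476·(row 2) gives 64032356·m = 442074·(-43440) − 60476·(-319666) = 128426456, so m = 32106614/16008089.
Then c = ((-319666) − 60476·(32106614/16008089))/442074 = -15967737/16008089.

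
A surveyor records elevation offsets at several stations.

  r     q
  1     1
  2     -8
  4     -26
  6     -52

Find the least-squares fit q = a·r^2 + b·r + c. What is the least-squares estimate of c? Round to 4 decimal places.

From the data, Σr^2·r^2 = 1569, Σr^2·r = 289, Σr^2 = 57, Σr·r = 57, Σr = 13, Σ1 = 4.
And Σr^2·q = -2319, Σr·q = -431, Σq = -85.
Inverting the 3×3 Gram matrix, [a, b, c]ᵀ = [-142/199, -1089/199, 1334/199]ᵀ.

c = 6.7035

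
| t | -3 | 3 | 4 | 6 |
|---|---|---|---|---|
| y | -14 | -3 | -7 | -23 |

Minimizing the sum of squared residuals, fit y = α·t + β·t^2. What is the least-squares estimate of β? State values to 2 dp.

β = -0.94

Forming XᵀX = [[70, 280]; [280, 1714]] and Xᵀy = [-133, -1093]ᵀ gives XᵀX·[α, β]ᵀ = Xᵀy.
Determinant 70·1714 − 280² = 41580.
α = ((-133)·1714 − 280·(-1093))/41580 = 169/90; β = (70·(-1093) − 280·(-133))/41580 = -17/18.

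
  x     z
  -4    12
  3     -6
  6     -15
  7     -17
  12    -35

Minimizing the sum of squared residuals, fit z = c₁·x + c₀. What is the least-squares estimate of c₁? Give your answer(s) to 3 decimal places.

c₁ = -2.898

The normal equations are: 254·c₁ + 24·c₀ = -695;  24·c₁ + 5·c₀ = -61.
Eliminating c₀: 5·(row 1) − 24·(row 2) gives 694·c₁ = 5·(-695) − 24·(-61) = -2011, so c₁ = -2011/694.
Then c₀ = ((-61) − 24·(-2011/694))/5 = 593/347.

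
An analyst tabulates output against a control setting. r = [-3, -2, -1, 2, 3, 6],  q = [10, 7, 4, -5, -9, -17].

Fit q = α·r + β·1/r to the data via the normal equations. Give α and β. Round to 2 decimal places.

α = -2.86, β = -1.15

Entries of AᵀA: Σr·r = 63, Σr·1/r = 6, Σ1/r·1/r = 7/4.
Moment sums: Σr·q = -187, Σ1/r·q = -115/6.
Normal equations: [[63, 6]; [6, 7/4]]·[α, β]ᵀ = [-187, -115/6]ᵀ.
Eliminating β: (7/4)·(row 1) − 6·(row 2) gives (297/4)·α = (7/4)·(-187) − 6·(-115/6) = -849/4, so α = -283/99.
Then β = ((-115/6) − 6·(-283/99))/(7/4) = -38/33.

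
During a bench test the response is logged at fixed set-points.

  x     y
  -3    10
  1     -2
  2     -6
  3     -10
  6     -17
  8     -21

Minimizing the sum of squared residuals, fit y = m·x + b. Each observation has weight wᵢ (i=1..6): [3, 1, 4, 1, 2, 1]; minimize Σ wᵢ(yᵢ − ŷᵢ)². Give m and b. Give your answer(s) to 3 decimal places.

m = -2.933, b = 0.539

With design matrix A, AᵀWA = [[189, 23]; [23, 12]] and AᵀWy = [-542, -61]ᵀ.
Determinant 189·12 − 23² = 1739.
m = ((-542)·12 − 23·(-61))/1739 = -5101/1739; b = (189·(-61) − 23·(-542))/1739 = 937/1739.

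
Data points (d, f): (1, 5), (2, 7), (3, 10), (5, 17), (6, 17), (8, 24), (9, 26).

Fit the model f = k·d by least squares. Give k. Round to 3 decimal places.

The normal system AᵀA·[k]ᵀ = Aᵀf is [[220]]·[k]ᵀ = [662]ᵀ.
k = 662/220 = 3.00909.

k = 3.009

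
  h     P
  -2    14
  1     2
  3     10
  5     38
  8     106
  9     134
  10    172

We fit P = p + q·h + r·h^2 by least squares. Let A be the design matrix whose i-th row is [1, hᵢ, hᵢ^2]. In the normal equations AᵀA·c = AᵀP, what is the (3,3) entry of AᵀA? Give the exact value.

21380

Row 3 ↔ basis h^2, column 3 ↔ basis h^2, so (AᵀA)_{3,3} = Σᵢ (h^2)·(h^2) = (4)·(4) + (1)·(1) + (9)·(9) + (25)·(25) + (64)·(64) + (81)·(81) + (100)·(100) = 21380.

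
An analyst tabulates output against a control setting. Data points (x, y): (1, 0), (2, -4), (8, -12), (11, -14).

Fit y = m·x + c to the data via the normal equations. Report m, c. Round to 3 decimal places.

m = -1.348, c = -0.087

The normal equations are: 190·m + 22·c = -258;  22·m + 4·c = -30.
(Σx·x = 190, Σx = 22, Σ1 = 4, Σx·y = -258, Σy = -30.)
Determinant 190·4 − 22² = 276.
m = ((-258)·4 − 22·(-30))/276 = -31/23; c = (190·(-30) − 22·(-258))/276 = -2/23.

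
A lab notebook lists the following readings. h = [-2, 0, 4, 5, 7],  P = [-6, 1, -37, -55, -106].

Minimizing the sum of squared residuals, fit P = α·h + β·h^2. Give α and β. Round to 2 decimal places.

α = -1.06, β = -2.01

Entries of AᵀA: Σh·h = 94, Σh·h^2 = 524, Σh^2·h^2 = 3298.
For AᵀP: Σh·P = -1153, Σh^2·P = -7185.
Eliminating β: 3298·(row 1) − 524·(row 2) gives 35436·α = 3298·(-1153) − 524·(-7185) = -37654, so α = -18827/17718.
Then β = ((-7185) − 524·(-18827/17718))/3298 = -35609/17718.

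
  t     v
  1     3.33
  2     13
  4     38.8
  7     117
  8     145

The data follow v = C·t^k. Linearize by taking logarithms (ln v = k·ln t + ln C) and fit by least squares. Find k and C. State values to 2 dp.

k = 1.80, C = 3.44

Linearized form: ln v = k·ln t + ln C. From the 5 transformed points,
AᵀA = [[10.5129, 6.1048]; [6.1048, 5]], rhs = [26.4651, 17.1652]ᵀ  (here Σln t = 6.1048, Σ(ln t)² = 10.5129, Σln v = 17.1652, Σln t·ln v = 26.4651).
Solving (det = 15.2960): k = 1.80016, ln C = 1.23513, so C = exp(1.23513) = 3.43882.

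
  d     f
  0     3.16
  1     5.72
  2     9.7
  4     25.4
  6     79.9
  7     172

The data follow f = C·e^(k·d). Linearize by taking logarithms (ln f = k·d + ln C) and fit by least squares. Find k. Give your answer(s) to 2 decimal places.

k = 0.55

With ln fᵢ as the transformed response and dᵢ as the regressor:
AᵀA = [[106.0000, 20.0000]; [20.0000, 6]], rhs = [81.5443, 17.9297]ᵀ  (here Σd = 20.0000, Σ(d)² = 106.0000, Σln f = 17.9297, Σd·ln f = 81.5443).
Slope k = (n·Σd·ln f − Σd·Σln f)/(n·Σ(d)² − (Σd)²) = (6·81.5443 − 20.0000·17.9297)/236.0000 = 0.55370; ln C = (Σln f − k·Σd)/n = 1.14263.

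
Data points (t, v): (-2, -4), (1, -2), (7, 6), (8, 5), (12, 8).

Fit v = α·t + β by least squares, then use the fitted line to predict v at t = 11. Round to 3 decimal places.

XᵀX·[α, β]ᵀ = Xᵀv reads: 262·α + 26·β = 184;  26·α + 5·β = 13.
(Σt·t = 262, Σt = 26, Σ1 = 5, Σt·v = 184, Σv = 13.)
Determinant 262·5 − 26² = 634.
α = (184·5 − 26·13)/634 = 291/317; β = (262·13 − 26·184)/634 = -689/317.
At t = 11: v̂ = (291/317)·(11) + (-689/317)·(1) = 2512/317.

v̂ = 7.924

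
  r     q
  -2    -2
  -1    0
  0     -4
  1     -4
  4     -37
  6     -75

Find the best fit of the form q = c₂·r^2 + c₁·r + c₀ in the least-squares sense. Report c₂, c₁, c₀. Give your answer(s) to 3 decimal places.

c₂ = -1.601, c₁ = -2.611, c₀ = -1.371

The normal equations are: 1570·c₂ + 272·c₁ + 58·c₀ = -3304;  272·c₂ + 58·c₁ + 8·c₀ = -598;  58·c₂ + 8·c₁ + 6·c₀ = -122.
(Σr^2·r^2 = 1570, Σr^2·r = 272, Σr^2 = 58, Σr·r = 58, Σr = 8, Σ1 = 6, Σr^2·q = -3304, Σr·q = -598, Σq = -122.)
Inverting the 3×3 Gram matrix, [c₂, c₁, c₀]ᵀ = [-11867/7410, -9673/3705, -3387/2470]ᵀ.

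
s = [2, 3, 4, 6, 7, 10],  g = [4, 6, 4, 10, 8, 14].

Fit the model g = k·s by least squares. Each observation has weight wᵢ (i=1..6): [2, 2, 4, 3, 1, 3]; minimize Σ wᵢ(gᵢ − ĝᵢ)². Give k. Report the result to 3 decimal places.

k = 1.411

Normal-equation sums: Σwᵢ·s·s = 547.
Moment sums: Σwᵢ·s·g = 772.
AᵀWA·[k]ᵀ = AᵀWg becomes [[547]]·[k]ᵀ = [772]ᵀ.
Hence k = 772 / 547 ≈ 1.41133.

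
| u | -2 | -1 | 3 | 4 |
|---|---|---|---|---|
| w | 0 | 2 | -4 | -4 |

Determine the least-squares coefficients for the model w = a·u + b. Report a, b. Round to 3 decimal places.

a = -0.923, b = -0.577

The normal equations are: 30·a + 4·b = -30;  4·a + 4·b = -6.
(Σu·u = 30, Σu = 4, Σ1 = 4, Σu·w = -30, Σw = -6.)
Determinant 30·4 − 4² = 104.
a = ((-30)·4 − 4·(-6))/104 = -12/13; b = (30·(-6) − 4·(-30))/104 = -15/26.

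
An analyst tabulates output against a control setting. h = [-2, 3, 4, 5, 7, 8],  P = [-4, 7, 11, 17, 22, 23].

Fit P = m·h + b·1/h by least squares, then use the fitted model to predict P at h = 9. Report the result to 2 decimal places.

P̂ = 27.72

The normal system AᵀA·[m, b]ᵀ = AᵀP is [[167, 6]; [6, 352549/705600]]·[m, b]ᵀ = [496, 13861/840]ᵀ.
Determinant 167·(352549/705600) − 6² = 33474083/705600.
m = (496·(352549/705600) − 6·(13861/840))/(33474083/705600) = 105004864/33474083; b = (167·(13861/840) − 6·496)/(33474083/705600) = -155444520/33474083.
At h = 9: P̂ = (105004864/33474083)·(9) + (-155444520/33474083)·(1/9) = 2783316488/100422249.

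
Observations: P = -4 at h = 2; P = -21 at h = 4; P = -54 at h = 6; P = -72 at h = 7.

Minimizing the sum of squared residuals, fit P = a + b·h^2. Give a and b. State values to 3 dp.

a = 2.515, b = -1.534

The normal equations are: 4·a + 105·b = -151;  105·a + 3969·b = -5824.
Eliminating b: 3969·(row 1) − 105·(row 2) gives 4851·a = 3969·(-151) − 105·(-5824) = 12201, so a = 83/33.
Then b = ((-5824) − 105·(83/33))/3969 = -1063/693.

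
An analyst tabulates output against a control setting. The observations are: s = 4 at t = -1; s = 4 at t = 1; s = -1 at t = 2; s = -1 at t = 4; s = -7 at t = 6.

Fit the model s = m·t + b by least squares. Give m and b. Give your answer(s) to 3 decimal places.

m = -1.562, b = 3.548

From the data, Σt·t = 58, Σt = 12, Σ1 = 5.
And Σt·s = -48, Σs = -1.
Δ = 58·5 − 12² = 146.
m = ((-48)·5 − 12·(-1))/146 = -114/73; b = (58·(-1) − 12·(-48))/146 = 259/73.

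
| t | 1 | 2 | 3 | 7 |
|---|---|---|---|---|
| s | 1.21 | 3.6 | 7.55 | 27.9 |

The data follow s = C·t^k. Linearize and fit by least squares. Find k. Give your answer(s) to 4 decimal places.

Let Y = ln s. Fitting Y = k·ln t + ln C by least squares:
Σln t = 3.7377, Σ(ln t)² = 5.4740, Σln s = 6.8217, Σln t·ln s = 9.5860.
Normal system: [[5.4740, 3.7377]; [3.7377, 4]]·[k, ln C]ᵀ = [9.5860, 6.8217]ᵀ.
Δ = 5.4740·4 − (3.7377)² = 7.9257; k = (9.5860·4 − 3.7377·6.8217)/7.9257 = 1.62087, ln C = (5.4740·6.8217 − 3.7377·9.5860)/7.9257 = 0.19086.

k = 1.6209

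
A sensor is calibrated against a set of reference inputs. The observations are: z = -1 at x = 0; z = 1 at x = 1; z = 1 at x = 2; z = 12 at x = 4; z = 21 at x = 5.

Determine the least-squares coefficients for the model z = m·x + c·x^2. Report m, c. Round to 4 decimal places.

Sums needed: Σx·x = 46, Σx·x^2 = 198, Σx^2·x^2 = 898.
For Aᵀz: Σx·z = 156, Σx^2·z = 722.
Normal equations: [[46, 198]; [198, 898]]·[m, c]ᵀ = [156, 722]ᵀ.
det = 46·898 − 198² = 2104.
m = (156·898 − 198·722)/2104 = -717/526; c = (46·722 − 198·156)/2104 = 581/526.

m = -1.3631, c = 1.1046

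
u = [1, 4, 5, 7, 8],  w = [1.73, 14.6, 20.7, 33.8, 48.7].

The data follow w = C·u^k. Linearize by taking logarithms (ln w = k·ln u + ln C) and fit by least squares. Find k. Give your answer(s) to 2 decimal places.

k = 1.57

With ln wᵢ as the transformed response and ln uᵢ as the regressor:
Sums: Σln u = 7.0211, Σ(ln u)² = 12.6227, Σln w = 13.6654, Σln u·ln w = 23.5240.
Normal system: [[12.6227, 7.0211]; [7.0211, 5]]·[k, ln C]ᵀ = [23.5240, 13.6654]ᵀ.
Solving (det = 13.8181): k = 1.56853, ln C = 0.53052.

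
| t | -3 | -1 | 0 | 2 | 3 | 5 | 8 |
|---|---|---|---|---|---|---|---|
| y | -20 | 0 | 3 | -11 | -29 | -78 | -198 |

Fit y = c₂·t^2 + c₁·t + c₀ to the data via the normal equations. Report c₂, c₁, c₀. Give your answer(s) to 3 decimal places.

c₂ = -2.970, c₁ = -1.304, c₀ = 2.560

Compute the Gram sums: Σt^2·t^2 = 4900, Σt^2·t = 644, Σt^2 = 112, Σt·t = 112, Σt = 14, Σ1 = 7.
For Xᵀy: Σt^2·y = -15107, Σt·y = -2023, Σy = -333.
Row-reducing yields c₂ = -499/168, c₁ = -73/56, c₀ = 215/84.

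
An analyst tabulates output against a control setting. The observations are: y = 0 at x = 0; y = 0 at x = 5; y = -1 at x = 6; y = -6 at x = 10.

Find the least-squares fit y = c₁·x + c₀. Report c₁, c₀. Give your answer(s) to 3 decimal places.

Setting ∂/∂c₁ … = 0 gives: 161·c₁ + 21·c₀ = -66;  21·c₁ + 4·c₀ = -7.
(Σx·x = 161, Σx = 21, Σ1 = 4, Σx·y = -66, Σy = -7.)
det = 161·4 − 21² = 203.
c₁ = ((-66)·4 − 21·(-7))/203 = -117/203; c₀ = (161·(-7) − 21·(-66))/203 = 37/29.

c₁ = -0.576, c₀ = 1.276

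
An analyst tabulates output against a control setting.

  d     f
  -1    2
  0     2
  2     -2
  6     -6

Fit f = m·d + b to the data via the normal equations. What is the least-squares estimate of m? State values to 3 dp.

m = -1.217

Compute the Gram sums: Σd·d = 41, Σd = 7, Σ1 = 4.
And Σd·f = -42, Σf = -4.
So AᵀA·[m, b]ᵀ = Aᵀf: [[41, 7]; [7, 4]]·[m, b]ᵀ = [-42, -4]ᵀ.
det = 41·4 − 7² = 115.
m = ((-42)·4 − 7·(-4))/115 = -28/23; b = (41·(-4) − 7·(-42))/115 = 26/23.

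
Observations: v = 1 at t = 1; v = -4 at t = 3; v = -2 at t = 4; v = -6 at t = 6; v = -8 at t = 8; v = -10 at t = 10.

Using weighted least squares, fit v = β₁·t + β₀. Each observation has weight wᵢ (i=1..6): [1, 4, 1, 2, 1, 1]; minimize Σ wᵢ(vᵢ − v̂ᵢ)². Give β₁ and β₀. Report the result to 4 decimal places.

β₁ = -1.0294, β₀ = 0.1380

AᵀWA·[β₁, β₀]ᵀ = AᵀWv reads: 289·β₁ + 47·β₀ = -291;  47·β₁ + 10·β₀ = -47.
Δ = 289·10 − 47² = 681.
β₁ = ((-291)·10 − 47·(-47))/681 = -701/681; β₀ = (289·(-47) − 47·(-291))/681 = 94/681.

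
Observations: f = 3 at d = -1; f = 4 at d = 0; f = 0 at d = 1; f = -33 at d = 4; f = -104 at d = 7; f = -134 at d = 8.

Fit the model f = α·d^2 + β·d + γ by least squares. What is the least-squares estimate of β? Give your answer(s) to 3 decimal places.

β = -1.326

AᵀA·[α, β, γ]ᵀ = Aᵀf reads: 6755·α + 919·β + 131·γ = -14197;  919·α + 131·β + 19·γ = -1935;  131·α + 19·β + 6·γ = -264.
Solving the 3×3 system (Gaussian elimination) gives α = -5191/2604, β = -86353/65100, γ = 20206/5425.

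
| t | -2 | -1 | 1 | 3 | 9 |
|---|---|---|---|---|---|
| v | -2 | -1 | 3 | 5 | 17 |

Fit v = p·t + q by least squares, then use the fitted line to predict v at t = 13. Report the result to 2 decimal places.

v̂ = 23.51

Setting ∂/∂p … = 0 gives: 96·p + 10·q = 176;  10·p + 5·q = 22.
Eliminating q: 5·(row 1) − 10·(row 2) gives 380·p = 5·176 − 10·22 = 660, so p = 33/19.
Then q = (22 − 10·(33/19))/5 = 88/95.
At t = 13: v̂ = (33/19)·(13) + (88/95)·(1) = 2233/95.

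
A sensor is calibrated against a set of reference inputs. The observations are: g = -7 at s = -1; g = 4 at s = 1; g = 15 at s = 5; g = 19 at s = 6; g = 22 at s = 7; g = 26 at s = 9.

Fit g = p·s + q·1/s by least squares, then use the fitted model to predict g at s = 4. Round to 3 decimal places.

Normal-equation sums: Σs·s = 193, Σs·1/s = 6, Σ1/s·1/s = 833701/396900.
For Xᵀg: Σs·g = 588, Σ1/s·g = 2923/126.
So XᵀX·[p, q]ᵀ = Xᵀg: [[193, 6]; [6, 833701/396900]]·[p, q]ᵀ = [588, 2923/126]ᵀ.
Eliminating q: (833701/396900)·(row 1) − 6·(row 2) gives (146615893/396900)·p = (833701/396900)·588 − 6·(2923/126) = 5178232/4725, so p = 434971488/146615893.
Then q = ((2923/126) − 6·(434971488/146615893))/(833701/396900) = 376774650/146615893.
At s = 4: ĝ = (434971488/146615893)·(4) + (376774650/146615893)·(1/4) = 3668159229/293231786.

ĝ = 12.509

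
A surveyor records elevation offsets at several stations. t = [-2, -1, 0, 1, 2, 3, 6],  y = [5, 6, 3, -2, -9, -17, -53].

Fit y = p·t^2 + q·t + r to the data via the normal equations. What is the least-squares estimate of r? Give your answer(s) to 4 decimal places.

r = 2.4967

Forming MᵀM = [[1411, 243, 55]; [243, 55, 9]; [55, 9, 7]] and Mᵀy = [-2073, -405, -67]ᵀ gives MᵀM·[p, q, r]ᵀ = Mᵀy.
Row-reducing yields p = -21404/22449, q = -26637/7483, r = 56048/22449.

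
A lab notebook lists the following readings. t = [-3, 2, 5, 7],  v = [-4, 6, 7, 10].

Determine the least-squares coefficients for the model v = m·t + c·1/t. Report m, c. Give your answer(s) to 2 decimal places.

With design matrix M, MᵀM = [[87, 4]; [4, 18589/44100]] and Mᵀv = [129, 752/105]ᵀ.
Eliminating c: (18589/44100)·(row 1) − 4·(row 2) gives (303881/14700)·m = (18589/44100)·129 − 4·(752/105) = 126069/4900, so m = 378207/303881.
Then c = ((752/105) − 4·(378207/303881))/(18589/44100) = 1574160/303881.

m = 1.24, c = 5.18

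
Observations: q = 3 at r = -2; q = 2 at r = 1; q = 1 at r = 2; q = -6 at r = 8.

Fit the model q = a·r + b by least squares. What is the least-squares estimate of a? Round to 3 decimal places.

a = -0.948

Entries of AᵀA: Σr·r = 73, Σr = 9, Σ1 = 4.
For Aᵀq: Σr·q = -50, Σq = 0.
Δ = 73·4 − 9² = 211.
a = ((-50)·4 − 9·0)/211 = -200/211; b = (73·0 − 9·(-50))/211 = 450/211.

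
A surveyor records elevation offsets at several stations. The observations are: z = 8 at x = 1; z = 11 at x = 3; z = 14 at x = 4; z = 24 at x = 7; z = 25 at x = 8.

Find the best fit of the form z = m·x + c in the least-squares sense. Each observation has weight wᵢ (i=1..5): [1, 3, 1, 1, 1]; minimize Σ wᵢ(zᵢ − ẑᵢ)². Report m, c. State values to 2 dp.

The normal system AᵀWA·[m, c]ᵀ = AᵀWz is [[157, 29]; [29, 7]]·[m, c]ᵀ = [531, 104]ᵀ.
Determinant 157·7 − 29² = 258.
m = (531·7 − 29·104)/258 = 701/258; c = (157·104 − 29·531)/258 = 929/258.

m = 2.72, c = 3.60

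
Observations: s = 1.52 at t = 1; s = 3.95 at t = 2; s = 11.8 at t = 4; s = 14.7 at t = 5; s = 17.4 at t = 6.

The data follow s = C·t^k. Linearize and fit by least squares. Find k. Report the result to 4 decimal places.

k = 1.3985

Taking logs, ln s = k·ln t + ln C, so regress ln s on ln t.
AᵀA = [[8.2030, 5.4806]; [5.4806, 5]], rhs = [13.8177, 9.8048]ᵀ  (here Σln t = 5.4806, Σ(ln t)² = 8.2030, Σln s = 9.8048, Σln t·ln s = 13.8177).
Solving (det = 10.9774): k = 1.39850, ln C = 0.42804.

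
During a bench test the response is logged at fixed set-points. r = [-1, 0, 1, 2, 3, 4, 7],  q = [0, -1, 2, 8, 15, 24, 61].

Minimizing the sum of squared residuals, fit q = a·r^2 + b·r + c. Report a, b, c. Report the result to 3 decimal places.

Sums needed: Σr^2·r^2 = 2756, Σr^2·r = 442, Σr^2 = 80, Σr·r = 80, Σr = 16, Σ1 = 7.
For Mᵀq: Σr^2·q = 3542, Σr·q = 586, Σq = 109.
Inverting the 3×3 Gram matrix, [a, b, c]ᵀ = [7251/7483, 14775/7483, -17/1069]ᵀ.

a = 0.969, b = 1.974, c = -0.016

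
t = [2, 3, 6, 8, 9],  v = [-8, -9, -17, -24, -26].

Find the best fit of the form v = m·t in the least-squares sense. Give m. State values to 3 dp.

m = -2.943

Setting ∂/∂m … = 0 gives: 194·m = -571.
Hence m = -571 / 194 ≈ -2.9433.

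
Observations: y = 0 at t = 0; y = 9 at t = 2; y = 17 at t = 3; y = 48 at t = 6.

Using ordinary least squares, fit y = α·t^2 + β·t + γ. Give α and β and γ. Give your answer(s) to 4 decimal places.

The normal system XᵀX·[α, β, γ]ᵀ = Xᵀy is [[1393, 251, 49]; [251, 49, 11]; [49, 11, 4]]·[α, β, γ]ᵀ = [1917, 357, 74]ᵀ.
Solving the 3×3 system (Gaussian elimination) gives α = 49/60, β = 937/300, γ = -7/75.

α = 0.8167, β = 3.1233, γ = -0.0933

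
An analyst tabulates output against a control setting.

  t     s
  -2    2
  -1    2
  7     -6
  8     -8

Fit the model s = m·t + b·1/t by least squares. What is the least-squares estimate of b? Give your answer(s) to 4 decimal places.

From the data, Σt·t = 118, Σt·1/t = 4, Σ1/t·1/t = 4033/3136.
For Mᵀs: Σt·s = -112, Σ1/t·s = -34/7.
det = 118·(4033/3136) − 4² = 212859/1568.
m = ((-112)·(4033/3136) − 4·(-34/7))/(212859/1568) = -65128/70953; b = (118·(-34/7) − 4·(-112))/(212859/1568) = -65408/70953.

b = -0.9218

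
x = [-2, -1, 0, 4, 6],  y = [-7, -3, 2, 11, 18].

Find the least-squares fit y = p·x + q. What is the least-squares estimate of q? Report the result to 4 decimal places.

q = 0.0593

Entries of AᵀA: Σx·x = 57, Σx = 7, Σ1 = 5.
Right-hand side: Σx·y = 169, Σy = 21.
So AᵀA·[p, q]ᵀ = Aᵀy: [[57, 7]; [7, 5]]·[p, q]ᵀ = [169, 21]ᵀ.
Eliminating q: 5·(row 1) − 7·(row 2) gives 236·p = 5·169 − 7·21 = 698, so p = 349/118.
Then q = (21 − 7·(349/118))/5 = 7/118.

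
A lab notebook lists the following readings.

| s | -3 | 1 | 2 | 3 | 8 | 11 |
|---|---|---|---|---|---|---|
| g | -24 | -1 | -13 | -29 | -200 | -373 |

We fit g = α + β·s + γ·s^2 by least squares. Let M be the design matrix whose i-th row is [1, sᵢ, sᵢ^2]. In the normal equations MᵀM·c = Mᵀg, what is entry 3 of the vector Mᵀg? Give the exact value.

Entry 3 ↔ basis s^2, so (Mᵀg)_{3} = Σᵢ (s^2)·gᵢ = (9)·(-24) + (1)·(-1) + (4)·(-13) + (9)·(-29) + (64)·(-200) + (121)·(-373) = -58463.

-58463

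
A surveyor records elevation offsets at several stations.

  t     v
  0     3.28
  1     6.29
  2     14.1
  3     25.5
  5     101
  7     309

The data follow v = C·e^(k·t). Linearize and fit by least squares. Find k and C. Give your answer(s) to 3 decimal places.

Let Y = ln v. Fitting Y = k·t + ln C by least squares:
Σt = 18.0000, Σ(t)² = 88.0000, Σln v = 19.2601, Σt·ln v = 80.0563.
Equations: 88.0000·k + 18.0000·ln C = 80.0563;  18.0000·k + 6·ln C = 19.2601.
Solving (det = 204.0000): k = 0.65518, ln C = 1.24449, so C = exp(1.24449) = 3.47117.

k = 0.655, C = 3.471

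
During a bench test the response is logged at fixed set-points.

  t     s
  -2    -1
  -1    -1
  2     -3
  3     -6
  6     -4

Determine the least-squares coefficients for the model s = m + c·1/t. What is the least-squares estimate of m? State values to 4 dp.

From the data, Σ1 = 5, Σ1/t = -1/2, Σ1/t·1/t = 59/36.
And Σs = -15, Σ1/t·s = -8/3.
So AᵀA·[m, c]ᵀ = Aᵀs: [[5, -1/2]; [-1/2, 59/36]]·[m, c]ᵀ = [-15, -8/3]ᵀ.
det = 5·(59/36) − (-1/2)² = 143/18.
m = ((-15)·(59/36) − (-1/2)·(-8/3))/(143/18) = -933/286; c = (5·(-8/3) − (-1/2)·(-15))/(143/18) = -375/143.

m = -3.2622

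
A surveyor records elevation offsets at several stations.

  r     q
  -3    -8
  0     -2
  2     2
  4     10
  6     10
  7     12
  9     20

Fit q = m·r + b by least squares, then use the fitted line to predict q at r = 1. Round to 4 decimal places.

Entries of XᵀX: Σr·r = 195, Σr = 25, Σ1 = 7.
And Σr·q = 392, Σq = 44.
Δ = 195·7 − 25² = 740.
m = (392·7 − 25·44)/740 = 411/185; b = (195·44 − 25·392)/740 = -61/37.
At r = 1: q̂ = (411/185)·(1) + (-61/37)·(1) = 106/185.

q̂ = 0.5730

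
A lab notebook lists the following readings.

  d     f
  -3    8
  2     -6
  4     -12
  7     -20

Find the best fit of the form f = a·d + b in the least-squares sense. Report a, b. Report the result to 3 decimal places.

Forming AᵀA = [[78, 10]; [10, 4]] and Aᵀf = [-224, -30]ᵀ gives AᵀA·[a, b]ᵀ = Aᵀf.
det = 78·4 − 10² = 212.
a = ((-224)·4 − 10·(-30))/212 = -149/53; b = (78·(-30) − 10·(-224))/212 = -25/53.

a = -2.811, b = -0.472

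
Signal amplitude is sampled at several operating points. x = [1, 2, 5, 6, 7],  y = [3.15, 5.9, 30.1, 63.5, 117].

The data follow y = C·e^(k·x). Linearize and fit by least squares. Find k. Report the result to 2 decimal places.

k = 0.60

Taking logs, ln y = k·x + ln C, so regress ln y on x.
AᵀA = [[115.0000, 21.0000]; [21.0000, 5]], rhs = [79.9614, 15.2401]ᵀ  (here Σx = 21.0000, Σ(x)² = 115.0000, Σln y = 15.2401, Σx·ln y = 79.9614).
Slope k = (n·Σx·ln y − Σx·Σln y)/(n·Σ(x)² − (Σx)²) = (5·79.9614 − 21.0000·15.2401)/134.0000 = 0.59526; ln C = (Σln y − k·Σx)/n = 0.54792.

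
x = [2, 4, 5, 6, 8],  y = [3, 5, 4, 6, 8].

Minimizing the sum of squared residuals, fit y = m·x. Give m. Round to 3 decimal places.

m = 1.007

Entries of AᵀA: Σx·x = 145.
Right-hand side: Σx·y = 146.
Hence m = 146 / 145 ≈ 1.0069.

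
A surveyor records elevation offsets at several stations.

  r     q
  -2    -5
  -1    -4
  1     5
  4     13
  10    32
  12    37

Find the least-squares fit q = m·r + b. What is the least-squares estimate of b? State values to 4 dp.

b = 0.6941

Entries of AᵀA: Σr·r = 266, Σr = 24, Σ1 = 6.
For Aᵀq: Σr·q = 835, Σq = 78.
Eliminating b: 6·(row 1) − 24·(row 2) gives 1020·m = 6·835 − 24·78 = 3138, so m = 523/170.
Then b = (78 − 24·(523/170))/6 = 59/85.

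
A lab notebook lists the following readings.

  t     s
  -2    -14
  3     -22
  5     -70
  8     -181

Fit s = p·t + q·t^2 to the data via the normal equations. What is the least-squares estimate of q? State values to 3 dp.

q = -2.972

The normal system XᵀX·[p, q]ᵀ = Xᵀs is [[102, 656]; [656, 4818]]·[p, q]ᵀ = [-1836, -13588]ᵀ.
Δ = 102·4818 − 656² = 61100.
p = ((-1836)·4818 − 656·(-13588))/61100 = 3394/3055; q = (102·(-13588) − 656·(-1836))/61100 = -9078/3055.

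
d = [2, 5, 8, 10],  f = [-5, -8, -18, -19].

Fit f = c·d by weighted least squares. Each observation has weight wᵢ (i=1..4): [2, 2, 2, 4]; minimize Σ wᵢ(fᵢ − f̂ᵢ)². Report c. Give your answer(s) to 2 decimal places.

c = -1.96

The normal equations are: 586·c = -1148.
c = (-1148)/586 = -1.95904.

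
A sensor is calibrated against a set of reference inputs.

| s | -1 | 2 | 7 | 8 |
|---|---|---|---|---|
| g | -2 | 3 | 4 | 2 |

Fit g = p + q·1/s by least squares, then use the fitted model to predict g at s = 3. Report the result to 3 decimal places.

ĝ = 3.204

Compute the Gram sums: Σ1 = 4, Σ1/s = -13/56, Σ1/s·1/s = 4033/3136.
Moment sums: Σg = 7, Σ1/s·g = 121/28.
Eliminating q: (4033/3136)·(row 1) − (-13/56)·(row 2) gives (15963/3136)·p = (4033/3136)·7 − (-13/56)·(121/28) = 31377/3136, so p = 10459/5321.
Then q = ((121/28) − (-13/56)·(10459/5321))/(4033/3136) = 19768/5321.
At s = 3: ĝ = (10459/5321)·(1) + (19768/5321)·(1/3) = 51145/15963.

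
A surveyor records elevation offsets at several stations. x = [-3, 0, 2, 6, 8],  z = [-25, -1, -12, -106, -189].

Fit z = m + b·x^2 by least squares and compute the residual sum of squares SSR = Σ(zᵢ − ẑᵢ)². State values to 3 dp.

SSR = 3.498

Normal-equation sums: Σ1 = 5, Σx^2 = 113, Σx^2·x^2 = 5489.
Right-hand side: Σz = -333, Σx^2·z = -16185.
Normal equations: [[5, 113]; [113, 5489]]·[m, b]ᵀ = [-333, -16185]ᵀ.
det = 5·5489 − 113² = 14676.
m = ((-333)·5489 − 113·(-16185))/14676 = 89/1223; b = (5·(-16185) − 113·(-333))/14676 = -3608/1223.
Residuals: 1808/1223, -1312/1223, -333/1223, 161/1223, -324/1223; SSR = 4278/1223.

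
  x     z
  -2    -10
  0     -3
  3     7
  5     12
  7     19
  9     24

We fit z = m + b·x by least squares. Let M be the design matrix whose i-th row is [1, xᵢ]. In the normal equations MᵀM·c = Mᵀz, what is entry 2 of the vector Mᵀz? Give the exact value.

Entry 2 ↔ basis x, so (Mᵀz)_{2} = Σᵢ (x)·zᵢ = (-2)·(-10) + (0)·(-3) + (3)·(7) + (5)·(12) + (7)·(19) + (9)·(24) = 450.

450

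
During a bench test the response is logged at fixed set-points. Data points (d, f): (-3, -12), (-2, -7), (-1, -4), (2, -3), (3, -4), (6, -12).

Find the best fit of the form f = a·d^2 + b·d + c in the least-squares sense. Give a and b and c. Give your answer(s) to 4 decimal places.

a = -0.4630, b = 1.2617, c = -3.1903

Normal-equation sums: Σd^2·d^2 = 1491, Σd^2·d = 215, Σd^2 = 63, Σd·d = 63, Σd = 5, Σ1 = 6.
Right-hand side: Σd^2·f = -620, Σd·f = -36, Σf = -42.
Solving the 3×3 system (Gaussian elimination) gives a = -15553/33594, b = 14129/11198, c = -53587/16797.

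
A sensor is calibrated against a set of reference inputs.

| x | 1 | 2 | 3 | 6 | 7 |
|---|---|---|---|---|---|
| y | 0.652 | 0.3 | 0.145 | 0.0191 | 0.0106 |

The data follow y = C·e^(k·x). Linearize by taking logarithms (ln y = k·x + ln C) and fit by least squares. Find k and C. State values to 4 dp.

k = -0.6846, C = 1.2069

Linearized form: ln y = k·x + ln C. From the 5 transformed points,
Σx = 19.0000, Σ(x)² = 99.0000, Σln y = -12.0677, Σx·ln y = -64.2054.
Equations: 99.0000·k + 19.0000·ln C = -64.2054;  19.0000·k + 5·ln C = -12.0677.
Solving (det = 134.0000): k = -0.68464, ln C = 0.18809, so C = exp(0.18809) = 1.20694.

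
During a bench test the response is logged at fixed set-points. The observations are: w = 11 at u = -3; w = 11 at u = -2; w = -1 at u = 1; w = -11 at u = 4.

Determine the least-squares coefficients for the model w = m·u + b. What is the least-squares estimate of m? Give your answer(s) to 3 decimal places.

m = -3.333

The normal equations are: 30·m + 0·b = -100;  0·m + 4·b = 10.
Δ = 30·4 − 0² = 120.
m = ((-100)·4 − 0·10)/120 = -10/3; b = (30·10 − 0·(-100))/120 = 5/2.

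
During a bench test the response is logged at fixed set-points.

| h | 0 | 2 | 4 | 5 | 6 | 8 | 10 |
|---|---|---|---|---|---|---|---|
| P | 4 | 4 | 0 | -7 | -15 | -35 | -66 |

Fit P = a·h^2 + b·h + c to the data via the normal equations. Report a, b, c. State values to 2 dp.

a = -0.97, b = 2.83, c = 3.42

Sums needed: Σh^2·h^2 = 16289, Σh^2·h = 1925, Σh^2 = 245, Σh·h = 245, Σh = 35, Σ1 = 7.
And Σh^2·P = -9539, Σh·P = -1057, ΣP = -115.
So MᵀM·[a, b, c]ᵀ = MᵀP: [[16289, 1925, 245]; [1925, 245, 35]; [245, 35, 7]]·[a, b, c]ᵀ = [-9539, -1057, -115]ᵀ.
Row-reducing yields a = -347/357, b = 5059/1785, c = 407/119.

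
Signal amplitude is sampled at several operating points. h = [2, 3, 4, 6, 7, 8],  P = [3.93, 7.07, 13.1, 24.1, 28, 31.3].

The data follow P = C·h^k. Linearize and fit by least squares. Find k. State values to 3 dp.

With ln Pᵢ as the transformed response and ln hᵢ as the regressor:
AᵀA = [[14.9303, 8.9952]; [8.9952, 6]], rhs = [26.0105, 15.8551]ᵀ  (here Σln h = 8.9952, Σ(ln h)² = 14.9303, Σln P = 15.8551, Σln h·ln P = 26.0105).
Solving (det = 8.6686): k = 1.55084, ln C = 0.31752.

k = 1.551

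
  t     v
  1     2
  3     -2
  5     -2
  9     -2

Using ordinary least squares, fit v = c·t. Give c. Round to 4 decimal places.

c = -0.2759

The normal equations are: 116·c = -32.
(Σt·t = 116, Σt·v = -32.)
Hence c = -32 / 116 ≈ -0.275862.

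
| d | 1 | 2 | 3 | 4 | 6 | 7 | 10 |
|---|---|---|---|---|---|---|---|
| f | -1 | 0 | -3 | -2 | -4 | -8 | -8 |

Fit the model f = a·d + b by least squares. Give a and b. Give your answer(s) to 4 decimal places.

Compute the Gram sums: Σd·d = 215, Σd = 33, Σ1 = 7.
And Σd·f = -178, Σf = -26.
Determinant 215·7 − 33² = 416.
a = ((-178)·7 − 33·(-26))/416 = -97/104; b = (215·(-26) − 33·(-178))/416 = 71/104.

a = -0.9327, b = 0.6827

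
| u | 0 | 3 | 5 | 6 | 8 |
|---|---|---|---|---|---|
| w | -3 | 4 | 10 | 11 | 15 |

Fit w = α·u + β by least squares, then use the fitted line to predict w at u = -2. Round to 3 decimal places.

The normal system MᵀM·[α, β]ᵀ = Mᵀw is [[134, 22]; [22, 5]]·[α, β]ᵀ = [248, 37]ᵀ.
det = 134·5 − 22² = 186.
α = (248·5 − 22·37)/186 = 71/31; β = (134·37 − 22·248)/186 = -83/31.
At u = -2: ŵ = (71/31)·(-2) + (-83/31)·(1) = -225/31.

ŵ = -7.258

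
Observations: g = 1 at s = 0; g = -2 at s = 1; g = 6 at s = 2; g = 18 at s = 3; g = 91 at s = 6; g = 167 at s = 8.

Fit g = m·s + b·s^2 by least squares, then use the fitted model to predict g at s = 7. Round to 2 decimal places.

The normal system AᵀA·[m, b]ᵀ = Aᵀg is [[114, 764]; [764, 5490]]·[m, b]ᵀ = [1946, 14148]ᵀ.
Eliminating b: 5490·(row 1) − 764·(row 2) gives 42164·m = 5490·1946 − 764·14148 = -125532, so m = -31383/10541.
Then b = (14148 − 764·(-31383/10541))/5490 = 31532/10541.
At s = 7: ĝ = (-31383/10541)·(7) + (31532/10541)·(49) = 1325387/10541.

ĝ = 125.74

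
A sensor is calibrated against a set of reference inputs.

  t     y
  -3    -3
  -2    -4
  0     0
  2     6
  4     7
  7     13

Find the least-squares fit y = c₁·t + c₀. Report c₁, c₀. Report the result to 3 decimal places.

Normal-equation sums: Σt·t = 82, Σt = 8, Σ1 = 6.
For Mᵀy: Σt·y = 148, Σy = 19.
MᵀM·[c₁, c₀]ᵀ = Mᵀy becomes [[82, 8]; [8, 6]]·[c₁, c₀]ᵀ = [148, 19]ᵀ.
Eliminating c₀: 6·(row 1) − 8·(row 2) gives 428·c₁ = 6·148 − 8·19 = 736, so c₁ = 184/107.
Then c₀ = (19 − 8·(184/107))/6 = 187/214.

c₁ = 1.720, c₀ = 0.874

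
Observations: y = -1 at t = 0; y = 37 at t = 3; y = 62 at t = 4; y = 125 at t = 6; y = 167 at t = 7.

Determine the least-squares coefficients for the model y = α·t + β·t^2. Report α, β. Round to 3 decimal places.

The normal system AᵀA·[α, β]ᵀ = Aᵀy is [[110, 650]; [650, 4034]]·[α, β]ᵀ = [2278, 14008]ᵀ.
Eliminating β: 4034·(row 1) − 650·(row 2) gives 21240·α = 4034·2278 − 650·14008 = 84252, so α = 119/30.
Then β = (14008 − 650·(119/30))/4034 = 17/6.

α = 3.967, β = 2.833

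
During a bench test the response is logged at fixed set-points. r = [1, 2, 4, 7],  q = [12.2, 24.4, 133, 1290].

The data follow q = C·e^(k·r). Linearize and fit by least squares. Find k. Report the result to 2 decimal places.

k = 0.78

Let Y = ln q. Fitting Y = k·r + ln C by least squares:
Σr = 14.0000, Σ(r)² = 70.0000, Σln q = 17.7488, Σr·ln q = 78.5888.
Equations: 70.0000·k + 14.0000·ln C = 78.5888;  14.0000·k + 4·ln C = 17.7488.
Slope k = (n·Σr·ln q − Σr·Σln q)/(n·Σ(r)² − (Σr)²) = (4·78.5888 − 14.0000·17.7488)/84.0000 = 0.78420; ln C = (Σln q − k·Σr)/n = 1.69251.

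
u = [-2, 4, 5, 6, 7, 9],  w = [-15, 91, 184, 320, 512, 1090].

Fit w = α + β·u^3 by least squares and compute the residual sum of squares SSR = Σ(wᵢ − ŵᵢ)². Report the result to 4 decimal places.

Setting ∂/∂α … = 0 gives: 6·α + 1469·β = 2182;  1469·α + 715531·β = 1068290.
(Σ1 = 6, Σu^3 = 1469, Σu^3·u^3 = 715531, Σw = 2182, Σu^3·w = 1068290.)
det = 6·715531 − 1469² = 2135225.
α = (2182·715531 − 1469·1068290)/2135225 = -8029368/2135225; β = (6·1068290 − 1469·2182)/2135225 = 3204382/2135225.
Residuals: 1636049/2135225, -549121/427045, 363018/2135225, -845144/2135225, 2161542/2135225, -113972/427045; SSR = 7520546/2135225.

SSR = 3.5221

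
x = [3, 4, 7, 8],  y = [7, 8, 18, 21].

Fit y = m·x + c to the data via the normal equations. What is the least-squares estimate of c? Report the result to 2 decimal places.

c = -2.68

Compute the Gram sums: Σx·x = 138, Σx = 22, Σ1 = 4.
And Σx·y = 347, Σy = 54.
AᵀA·[m, c]ᵀ = Aᵀy becomes [[138, 22]; [22, 4]]·[m, c]ᵀ = [347, 54]ᵀ.
det = 138·4 − 22² = 68.
m = (347·4 − 22·54)/68 = 50/17; c = (138·54 − 22·347)/68 = -91/34.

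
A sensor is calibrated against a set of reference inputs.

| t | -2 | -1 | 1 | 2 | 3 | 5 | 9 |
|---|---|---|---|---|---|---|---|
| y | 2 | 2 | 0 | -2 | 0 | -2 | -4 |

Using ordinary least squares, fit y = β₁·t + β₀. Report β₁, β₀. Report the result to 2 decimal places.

β₁ = -0.55, β₀ = 0.77

From the data, Σt·t = 125, Σt = 17, Σ1 = 7.
Moment sums: Σt·y = -56, Σy = -4.
AᵀA·[β₁, β₀]ᵀ = Aᵀy becomes [[125, 17]; [17, 7]]·[β₁, β₀]ᵀ = [-56, -4]ᵀ.
Eliminating β₀: 7·(row 1) − 17·(row 2) gives 586·β₁ = 7·(-56) − 17·(-4) = -324, so β₁ = -162/293.
Then β₀ = ((-4) − 17·(-162/293))/7 = 226/293.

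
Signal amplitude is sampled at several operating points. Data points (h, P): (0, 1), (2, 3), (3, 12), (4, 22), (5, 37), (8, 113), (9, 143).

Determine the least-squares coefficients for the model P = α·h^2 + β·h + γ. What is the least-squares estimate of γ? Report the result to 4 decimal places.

Entries of AᵀA: Σh^2·h^2 = 11635, Σh^2·h = 1465, Σh^2 = 199, Σh·h = 199, Σh = 31, Σ1 = 7.
Moment sums: Σh^2·P = 20212, Σh·P = 2506, ΣP = 331.
Inverting the 3×3 Gram matrix, [α, β, γ]ᵀ = [857/406, -1263/406, 214/203]ᵀ.

γ = 1.0542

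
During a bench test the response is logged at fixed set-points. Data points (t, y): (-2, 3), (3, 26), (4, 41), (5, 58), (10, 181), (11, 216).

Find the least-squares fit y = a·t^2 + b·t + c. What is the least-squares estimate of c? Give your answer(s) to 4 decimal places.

Forming MᵀM = [[25619, 2539, 275]; [2539, 275, 31]; [275, 31, 6]] and Mᵀy = [46588, 4712, 525]ᵀ gives MᵀM·[a, b, c]ᵀ = Mᵀy.
Row-reducing yields a = 43863/30530, b = 104487/30530, c = 60569/15265.

c = 3.9678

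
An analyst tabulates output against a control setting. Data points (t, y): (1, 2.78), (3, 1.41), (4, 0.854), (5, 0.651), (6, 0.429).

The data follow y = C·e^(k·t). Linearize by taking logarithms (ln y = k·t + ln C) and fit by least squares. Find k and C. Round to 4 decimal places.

k = -0.3747, C = 4.0983

Let Y = ln y. Fitting Y = k·t + ln C by least squares:
Σt = 19.0000, Σ(t)² = 87.0000, Σln y = -0.0673, Σt·ln y = -5.8021.
Normal system: [[87.0000, 19.0000]; [19.0000, 5]]·[k, ln C]ᵀ = [-5.8021, -0.0673]ᵀ.
Solving (det = 74.0000): k = -0.37475, ln C = 1.41057, so C = exp(1.41057) = 4.09830.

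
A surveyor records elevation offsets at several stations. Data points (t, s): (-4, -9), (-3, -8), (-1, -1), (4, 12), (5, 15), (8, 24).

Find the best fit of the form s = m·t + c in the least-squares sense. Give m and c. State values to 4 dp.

Entries of MᵀM: Σt·t = 131, Σt = 9, Σ1 = 6.
Moment sums: Σt·s = 376, Σs = 33.
det = 131·6 − 9² = 705.
m = (376·6 − 9·33)/705 = 653/235; c = (131·33 − 9·376)/705 = 313/235.

m = 2.7787, c = 1.3319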